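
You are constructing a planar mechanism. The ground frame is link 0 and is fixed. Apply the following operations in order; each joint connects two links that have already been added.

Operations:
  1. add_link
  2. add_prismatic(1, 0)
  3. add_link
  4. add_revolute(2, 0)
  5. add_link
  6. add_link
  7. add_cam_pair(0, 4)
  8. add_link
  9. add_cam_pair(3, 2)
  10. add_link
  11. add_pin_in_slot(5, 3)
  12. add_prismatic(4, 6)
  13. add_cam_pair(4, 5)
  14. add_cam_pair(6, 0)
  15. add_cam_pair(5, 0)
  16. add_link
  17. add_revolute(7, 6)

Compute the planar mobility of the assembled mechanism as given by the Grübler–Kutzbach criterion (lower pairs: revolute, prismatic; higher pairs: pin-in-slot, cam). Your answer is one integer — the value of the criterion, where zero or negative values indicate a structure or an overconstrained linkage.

(L,J1,J2)=(1,0,0); link0 fixed
link1: (2,0,0)
P 1-0 [J1]: (2,1,0)
link2: (3,1,0)
R 2-0 [J1]: (3,2,0)
link3: (4,2,0)
link4: (5,2,0)
C 0-4 [J2]: (5,2,1)
link5: (6,2,1)
C 3-2 [J2]: (6,2,2)
link6: (7,2,2)
PS 5-3 [J2]: (7,2,3)
P 4-6 [J1]: (7,3,3)
C 4-5 [J2]: (7,3,4)
C 6-0 [J2]: (7,3,5)
C 5-0 [J2]: (7,3,6)
link7: (8,3,6)
R 7-6 [J1]: (8,4,6)
Grübler: 3·7 − 2·4 − 6 = 7

M = 7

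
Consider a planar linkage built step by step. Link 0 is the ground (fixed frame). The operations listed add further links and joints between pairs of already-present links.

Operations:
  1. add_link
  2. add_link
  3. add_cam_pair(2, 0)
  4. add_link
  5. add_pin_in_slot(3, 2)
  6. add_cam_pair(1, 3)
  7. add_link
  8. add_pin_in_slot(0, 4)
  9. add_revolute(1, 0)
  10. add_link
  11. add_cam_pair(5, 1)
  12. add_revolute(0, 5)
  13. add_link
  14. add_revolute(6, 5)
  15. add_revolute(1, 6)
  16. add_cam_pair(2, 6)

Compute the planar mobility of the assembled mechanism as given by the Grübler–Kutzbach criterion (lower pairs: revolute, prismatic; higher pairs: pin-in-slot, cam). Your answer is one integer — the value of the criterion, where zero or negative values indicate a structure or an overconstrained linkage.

link 0 = ground. State L|J1|J2 = 1|0|0
+link1  2|0|0
+link2  3|0|0
C(2,0) f=2→J2  3|0|1
+link3  4|0|1
PS(3,2) f=2→J2  4|0|2
C(1,3) f=2→J2  4|0|3
+link4  5|0|3
PS(0,4) f=2→J2  5|0|4
R(1,0) f=1→J1  5|1|4
+link5  6|1|4
C(5,1) f=2→J2  6|1|5
R(0,5) f=1→J1  6|2|5
+link6  7|2|5
R(6,5) f=1→J1  7|3|5
R(1,6) f=1→J1  7|4|5
C(2,6) f=2→J2  7|4|6
M = 3(7−1)−2·4−6 = 18−8−6 = 4

M = 4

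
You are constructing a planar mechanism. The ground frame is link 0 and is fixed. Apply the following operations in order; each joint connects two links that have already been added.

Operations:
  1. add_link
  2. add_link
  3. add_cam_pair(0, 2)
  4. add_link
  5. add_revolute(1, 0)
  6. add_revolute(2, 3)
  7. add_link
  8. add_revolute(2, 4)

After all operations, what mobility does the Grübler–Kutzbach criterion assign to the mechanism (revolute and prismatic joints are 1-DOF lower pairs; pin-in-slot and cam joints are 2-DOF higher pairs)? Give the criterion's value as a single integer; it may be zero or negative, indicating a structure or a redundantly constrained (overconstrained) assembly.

M = 5

L=1 J1=0 J2=0
add link → L=2 J1=0 J2=0
add link → L=3 J1=0 J2=0
C@0,2 dof=2 J2 → L=3 J1=0 J2=1
add link → L=4 J1=0 J2=1
R@1,0 dof=1 J1 → L=4 J1=1 J2=1
R@2,3 dof=1 J1 → L=4 J1=2 J2=1
add link → L=5 J1=2 J2=1
R@2,4 dof=1 J1 → L=5 J1=3 J2=1
M=3(L−1)−2J1−J2=3·4−2·3−1=5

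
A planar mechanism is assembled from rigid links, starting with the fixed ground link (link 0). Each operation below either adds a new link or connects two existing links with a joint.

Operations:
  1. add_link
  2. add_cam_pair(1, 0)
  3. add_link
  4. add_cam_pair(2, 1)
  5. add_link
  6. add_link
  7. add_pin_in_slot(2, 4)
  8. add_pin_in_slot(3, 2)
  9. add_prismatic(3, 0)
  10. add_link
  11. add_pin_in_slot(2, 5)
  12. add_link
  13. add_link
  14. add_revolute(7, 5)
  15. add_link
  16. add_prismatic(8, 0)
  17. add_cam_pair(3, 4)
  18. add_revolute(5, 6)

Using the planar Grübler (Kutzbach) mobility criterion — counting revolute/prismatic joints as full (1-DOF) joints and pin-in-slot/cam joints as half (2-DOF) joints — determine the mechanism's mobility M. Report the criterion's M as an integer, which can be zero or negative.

M = 10

link 0 = ground. State L|J1|J2 = 1|0|0
+link1  2|0|0
C(1,0) f=2→J2  2|0|1
+link2  3|0|1
C(2,1) f=2→J2  3|0|2
+link3  4|0|2
+link4  5|0|2
PS(2,4) f=2→J2  5|0|3
PS(3,2) f=2→J2  5|0|4
P(3,0) f=1→J1  5|1|4
+link5  6|1|4
PS(2,5) f=2→J2  6|1|5
+link6  7|1|5
+link7  8|1|5
R(7,5) f=1→J1  8|2|5
+link8  9|2|5
P(8,0) f=1→J1  9|3|5
C(3,4) f=2→J2  9|3|6
R(5,6) f=1→J1  9|4|6
M = 3(9−1)−2·4−6 = 24−8−6 = 10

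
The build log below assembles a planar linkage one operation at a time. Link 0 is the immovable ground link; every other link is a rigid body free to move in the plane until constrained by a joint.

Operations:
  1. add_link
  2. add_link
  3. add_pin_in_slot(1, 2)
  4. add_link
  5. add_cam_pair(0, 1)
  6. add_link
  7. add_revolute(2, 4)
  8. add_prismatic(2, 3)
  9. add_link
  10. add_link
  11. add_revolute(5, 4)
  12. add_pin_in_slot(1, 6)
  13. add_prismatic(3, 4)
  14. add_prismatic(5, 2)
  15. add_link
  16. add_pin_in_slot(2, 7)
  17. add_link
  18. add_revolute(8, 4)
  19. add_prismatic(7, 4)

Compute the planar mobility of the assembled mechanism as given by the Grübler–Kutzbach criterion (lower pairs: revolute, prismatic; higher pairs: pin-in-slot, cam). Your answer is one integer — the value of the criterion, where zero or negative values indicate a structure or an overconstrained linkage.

L=1 J1=0 J2=0
add link → L=2 J1=0 J2=0
add link → L=3 J1=0 J2=0
PS@1,2 dof=2 J2 → L=3 J1=0 J2=1
add link → L=4 J1=0 J2=1
C@0,1 dof=2 J2 → L=4 J1=0 J2=2
add link → L=5 J1=0 J2=2
R@2,4 dof=1 J1 → L=5 J1=1 J2=2
P@2,3 dof=1 J1 → L=5 J1=2 J2=2
add link → L=6 J1=2 J2=2
add link → L=7 J1=2 J2=2
R@5,4 dof=1 J1 → L=7 J1=3 J2=2
PS@1,6 dof=2 J2 → L=7 J1=3 J2=3
P@3,4 dof=1 J1 → L=7 J1=4 J2=3
P@5,2 dof=1 J1 → L=7 J1=5 J2=3
add link → L=8 J1=5 J2=3
PS@2,7 dof=2 J2 → L=8 J1=5 J2=4
add link → L=9 J1=5 J2=4
R@8,4 dof=1 J1 → L=9 J1=6 J2=4
P@7,4 dof=1 J1 → L=9 J1=7 J2=4
M=3(L−1)−2J1−J2=3·8−2·7−4=6

M = 6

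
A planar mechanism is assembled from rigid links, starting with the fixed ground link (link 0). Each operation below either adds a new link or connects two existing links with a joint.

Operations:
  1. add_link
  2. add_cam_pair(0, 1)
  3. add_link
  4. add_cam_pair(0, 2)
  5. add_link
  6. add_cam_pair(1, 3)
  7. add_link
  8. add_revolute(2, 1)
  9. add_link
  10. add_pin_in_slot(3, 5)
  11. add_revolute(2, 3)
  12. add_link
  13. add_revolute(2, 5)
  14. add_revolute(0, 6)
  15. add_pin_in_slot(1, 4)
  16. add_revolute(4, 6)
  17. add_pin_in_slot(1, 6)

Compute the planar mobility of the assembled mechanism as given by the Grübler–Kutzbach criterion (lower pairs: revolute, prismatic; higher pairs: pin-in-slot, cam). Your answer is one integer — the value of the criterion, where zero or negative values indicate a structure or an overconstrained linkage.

link 0 = ground. State L|J1|J2 = 1|0|0
+link1  2|0|0
C(0,1) f=2→J2  2|0|1
+link2  3|0|1
C(0,2) f=2→J2  3|0|2
+link3  4|0|2
C(1,3) f=2→J2  4|0|3
+link4  5|0|3
R(2,1) f=1→J1  5|1|3
+link5  6|1|3
PS(3,5) f=2→J2  6|1|4
R(2,3) f=1→J1  6|2|4
+link6  7|2|4
R(2,5) f=1→J1  7|3|4
R(0,6) f=1→J1  7|4|4
PS(1,4) f=2→J2  7|4|5
R(4,6) f=1→J1  7|5|5
PS(1,6) f=2→J2  7|5|6
M = 3(7−1)−2·5−6 = 18−10−6 = 2

M = 2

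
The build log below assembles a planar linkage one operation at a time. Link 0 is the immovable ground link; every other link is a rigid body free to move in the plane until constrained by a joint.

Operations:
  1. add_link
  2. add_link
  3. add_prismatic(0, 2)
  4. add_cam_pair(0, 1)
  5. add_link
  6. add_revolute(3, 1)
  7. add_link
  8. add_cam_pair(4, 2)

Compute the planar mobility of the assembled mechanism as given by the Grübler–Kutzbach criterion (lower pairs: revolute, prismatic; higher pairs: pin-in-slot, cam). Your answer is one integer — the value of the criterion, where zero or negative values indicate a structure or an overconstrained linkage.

M = 6

[1;0;0] (link 0 is ground)
L+ [2;0;0]
L+ [3;0;0]
P(0,2)∈J1 [3;1;0]
C(0,1)∈J2 [3;1;1]
L+ [4;1;1]
R(3,1)∈J1 [4;2;1]
L+ [5;2;1]
C(4,2)∈J2 [5;2;2]
mobility = 12 − 4 − 2 = 6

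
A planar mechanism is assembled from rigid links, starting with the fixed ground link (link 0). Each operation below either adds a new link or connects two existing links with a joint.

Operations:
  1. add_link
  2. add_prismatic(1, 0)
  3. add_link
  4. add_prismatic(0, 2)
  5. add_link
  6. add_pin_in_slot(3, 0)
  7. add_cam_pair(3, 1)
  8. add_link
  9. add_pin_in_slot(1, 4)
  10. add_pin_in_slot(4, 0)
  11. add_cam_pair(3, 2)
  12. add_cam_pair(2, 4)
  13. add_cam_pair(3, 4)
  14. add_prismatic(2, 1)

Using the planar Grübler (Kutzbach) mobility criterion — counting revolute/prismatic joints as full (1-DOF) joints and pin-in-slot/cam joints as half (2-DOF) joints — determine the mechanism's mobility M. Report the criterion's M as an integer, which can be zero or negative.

[1;0;0] (link 0 is ground)
L+ [2;0;0]
P(1,0)∈J1 [2;1;0]
L+ [3;1;0]
P(0,2)∈J1 [3;2;0]
L+ [4;2;0]
PS(3,0)∈J2 [4;2;1]
C(3,1)∈J2 [4;2;2]
L+ [5;2;2]
PS(1,4)∈J2 [5;2;3]
PS(4,0)∈J2 [5;2;4]
C(3,2)∈J2 [5;2;5]
C(2,4)∈J2 [5;2;6]
C(3,4)∈J2 [5;2;7]
P(2,1)∈J1 [5;3;7]
mobility = 12 − 6 − 7 = -1

M = -1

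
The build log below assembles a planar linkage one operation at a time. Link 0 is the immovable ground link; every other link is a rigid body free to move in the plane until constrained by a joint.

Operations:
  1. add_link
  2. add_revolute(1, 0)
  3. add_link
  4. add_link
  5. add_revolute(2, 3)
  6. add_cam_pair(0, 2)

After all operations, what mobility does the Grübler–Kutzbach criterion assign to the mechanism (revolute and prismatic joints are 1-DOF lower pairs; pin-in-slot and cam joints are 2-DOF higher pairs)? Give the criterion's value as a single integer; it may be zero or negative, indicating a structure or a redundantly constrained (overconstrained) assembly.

M = 4

link 0 = ground. State L|J1|J2 = 1|0|0
+link1  2|0|0
R(1,0) f=1→J1  2|1|0
+link2  3|1|0
+link3  4|1|0
R(2,3) f=1→J1  4|2|0
C(0,2) f=2→J2  4|2|1
M = 3(4−1)−2·2−1 = 9−4−1 = 4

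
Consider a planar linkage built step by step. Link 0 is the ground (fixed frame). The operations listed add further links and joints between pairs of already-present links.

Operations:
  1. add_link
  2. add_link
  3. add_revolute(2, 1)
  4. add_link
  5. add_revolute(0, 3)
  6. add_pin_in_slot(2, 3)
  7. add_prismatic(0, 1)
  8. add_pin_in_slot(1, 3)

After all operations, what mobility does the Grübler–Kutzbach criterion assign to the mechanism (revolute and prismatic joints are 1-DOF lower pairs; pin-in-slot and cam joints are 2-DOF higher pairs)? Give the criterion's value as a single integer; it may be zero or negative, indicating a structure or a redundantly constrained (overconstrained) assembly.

ground; <1,0,0>
#1 <2,0,0>
#2 <3,0,0>
R:2↔1 J1 <3,1,0>
#3 <4,1,0>
R:0↔3 J1 <4,2,0>
PS:2↔3 J2 <4,2,1>
P:0↔1 J1 <4,3,1>
PS:1↔3 J2 <4,3,2>
3×3 − 2×3 − 1×2 = 1

M = 1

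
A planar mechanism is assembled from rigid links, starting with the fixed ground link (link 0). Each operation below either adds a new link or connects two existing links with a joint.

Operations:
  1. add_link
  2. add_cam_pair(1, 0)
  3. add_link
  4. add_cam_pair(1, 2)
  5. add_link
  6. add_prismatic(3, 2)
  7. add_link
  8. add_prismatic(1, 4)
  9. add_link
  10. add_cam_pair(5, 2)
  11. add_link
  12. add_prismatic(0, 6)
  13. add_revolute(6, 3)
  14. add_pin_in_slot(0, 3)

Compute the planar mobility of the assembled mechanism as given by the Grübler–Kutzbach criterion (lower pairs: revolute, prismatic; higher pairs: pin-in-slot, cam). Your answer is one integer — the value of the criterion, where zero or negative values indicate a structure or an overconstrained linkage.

M = 6

(L,J1,J2)=(1,0,0); link0 fixed
link1: (2,0,0)
C 1-0 [J2]: (2,0,1)
link2: (3,0,1)
C 1-2 [J2]: (3,0,2)
link3: (4,0,2)
P 3-2 [J1]: (4,1,2)
link4: (5,1,2)
P 1-4 [J1]: (5,2,2)
link5: (6,2,2)
C 5-2 [J2]: (6,2,3)
link6: (7,2,3)
P 0-6 [J1]: (7,3,3)
R 6-3 [J1]: (7,4,3)
PS 0-3 [J2]: (7,4,4)
Grübler: 3·6 − 2·4 − 4 = 6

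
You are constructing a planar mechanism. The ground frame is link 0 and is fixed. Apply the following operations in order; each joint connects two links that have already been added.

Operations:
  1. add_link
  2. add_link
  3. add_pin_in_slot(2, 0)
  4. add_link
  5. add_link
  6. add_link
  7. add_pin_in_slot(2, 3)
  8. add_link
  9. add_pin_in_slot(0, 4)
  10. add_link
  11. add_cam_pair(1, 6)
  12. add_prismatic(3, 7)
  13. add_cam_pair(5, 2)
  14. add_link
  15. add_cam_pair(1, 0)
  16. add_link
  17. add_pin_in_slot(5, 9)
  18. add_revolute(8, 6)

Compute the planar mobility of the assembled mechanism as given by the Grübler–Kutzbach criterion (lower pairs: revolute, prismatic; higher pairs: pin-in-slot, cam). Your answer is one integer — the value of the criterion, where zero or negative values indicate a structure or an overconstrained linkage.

M = 16

(L,J1,J2)=(1,0,0); link0 fixed
link1: (2,0,0)
link2: (3,0,0)
PS 2-0 [J2]: (3,0,1)
link3: (4,0,1)
link4: (5,0,1)
link5: (6,0,1)
PS 2-3 [J2]: (6,0,2)
link6: (7,0,2)
PS 0-4 [J2]: (7,0,3)
link7: (8,0,3)
C 1-6 [J2]: (8,0,4)
P 3-7 [J1]: (8,1,4)
C 5-2 [J2]: (8,1,5)
link8: (9,1,5)
C 1-0 [J2]: (9,1,6)
link9: (10,1,6)
PS 5-9 [J2]: (10,1,7)
R 8-6 [J1]: (10,2,7)
Grübler: 3·9 − 2·2 − 7 = 16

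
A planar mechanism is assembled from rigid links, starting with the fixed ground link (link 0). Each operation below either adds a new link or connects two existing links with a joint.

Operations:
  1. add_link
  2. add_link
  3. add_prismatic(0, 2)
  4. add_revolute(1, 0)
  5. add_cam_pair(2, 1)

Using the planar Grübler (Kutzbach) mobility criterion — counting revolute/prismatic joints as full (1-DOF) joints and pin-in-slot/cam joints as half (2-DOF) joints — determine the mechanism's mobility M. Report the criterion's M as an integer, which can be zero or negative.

M = 1

[1;0;0] (link 0 is ground)
L+ [2;0;0]
L+ [3;0;0]
P(0,2)∈J1 [3;1;0]
R(1,0)∈J1 [3;2;0]
C(2,1)∈J2 [3;2;1]
mobility = 6 − 4 − 1 = 1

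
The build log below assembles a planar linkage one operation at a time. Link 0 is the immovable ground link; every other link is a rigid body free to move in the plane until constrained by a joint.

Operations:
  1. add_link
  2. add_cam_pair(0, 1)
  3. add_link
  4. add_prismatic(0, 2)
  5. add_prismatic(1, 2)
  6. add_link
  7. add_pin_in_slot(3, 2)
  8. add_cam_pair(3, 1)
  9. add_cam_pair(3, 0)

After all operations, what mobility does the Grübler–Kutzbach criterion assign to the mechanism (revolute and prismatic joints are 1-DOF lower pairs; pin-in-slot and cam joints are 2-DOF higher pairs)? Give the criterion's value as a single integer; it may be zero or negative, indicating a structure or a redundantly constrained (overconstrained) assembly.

L=1 J1=0 J2=0
add link → L=2 J1=0 J2=0
C@0,1 dof=2 J2 → L=2 J1=0 J2=1
add link → L=3 J1=0 J2=1
P@0,2 dof=1 J1 → L=3 J1=1 J2=1
P@1,2 dof=1 J1 → L=3 J1=2 J2=1
add link → L=4 J1=2 J2=1
PS@3,2 dof=2 J2 → L=4 J1=2 J2=2
C@3,1 dof=2 J2 → L=4 J1=2 J2=3
C@3,0 dof=2 J2 → L=4 J1=2 J2=4
M=3(L−1)−2J1−J2=3·3−2·2−4=1

M = 1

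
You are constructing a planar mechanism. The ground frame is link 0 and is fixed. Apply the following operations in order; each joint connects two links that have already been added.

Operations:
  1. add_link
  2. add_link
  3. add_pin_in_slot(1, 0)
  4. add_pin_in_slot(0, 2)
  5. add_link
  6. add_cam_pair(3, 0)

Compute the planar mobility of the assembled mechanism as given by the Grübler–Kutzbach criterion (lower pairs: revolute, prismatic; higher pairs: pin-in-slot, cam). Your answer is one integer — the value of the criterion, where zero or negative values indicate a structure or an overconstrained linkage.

M = 6

L=1 J1=0 J2=0
add link → L=2 J1=0 J2=0
add link → L=3 J1=0 J2=0
PS@1,0 dof=2 J2 → L=3 J1=0 J2=1
PS@0,2 dof=2 J2 → L=3 J1=0 J2=2
add link → L=4 J1=0 J2=2
C@3,0 dof=2 J2 → L=4 J1=0 J2=3
M=3(L−1)−2J1−J2=3·3−2·0−3=6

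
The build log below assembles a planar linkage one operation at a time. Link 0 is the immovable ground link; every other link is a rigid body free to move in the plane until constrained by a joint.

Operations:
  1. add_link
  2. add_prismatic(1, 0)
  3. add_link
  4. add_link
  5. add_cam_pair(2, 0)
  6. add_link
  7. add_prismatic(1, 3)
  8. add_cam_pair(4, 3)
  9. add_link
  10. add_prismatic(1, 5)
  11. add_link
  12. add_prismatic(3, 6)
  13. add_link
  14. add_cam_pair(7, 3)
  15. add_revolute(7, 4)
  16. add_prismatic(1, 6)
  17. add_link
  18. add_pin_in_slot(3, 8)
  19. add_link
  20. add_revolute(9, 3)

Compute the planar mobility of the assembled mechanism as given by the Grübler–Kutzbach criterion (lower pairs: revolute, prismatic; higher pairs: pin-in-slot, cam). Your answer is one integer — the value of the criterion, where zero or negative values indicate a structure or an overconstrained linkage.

(L,J1,J2)=(1,0,0); link0 fixed
link1: (2,0,0)
P 1-0 [J1]: (2,1,0)
link2: (3,1,0)
link3: (4,1,0)
C 2-0 [J2]: (4,1,1)
link4: (5,1,1)
P 1-3 [J1]: (5,2,1)
C 4-3 [J2]: (5,2,2)
link5: (6,2,2)
P 1-5 [J1]: (6,3,2)
link6: (7,3,2)
P 3-6 [J1]: (7,4,2)
link7: (8,4,2)
C 7-3 [J2]: (8,4,3)
R 7-4 [J1]: (8,5,3)
P 1-6 [J1]: (8,6,3)
link8: (9,6,3)
PS 3-8 [J2]: (9,6,4)
link9: (10,6,4)
R 9-3 [J1]: (10,7,4)
Grübler: 3·9 − 2·7 − 4 = 9

M = 9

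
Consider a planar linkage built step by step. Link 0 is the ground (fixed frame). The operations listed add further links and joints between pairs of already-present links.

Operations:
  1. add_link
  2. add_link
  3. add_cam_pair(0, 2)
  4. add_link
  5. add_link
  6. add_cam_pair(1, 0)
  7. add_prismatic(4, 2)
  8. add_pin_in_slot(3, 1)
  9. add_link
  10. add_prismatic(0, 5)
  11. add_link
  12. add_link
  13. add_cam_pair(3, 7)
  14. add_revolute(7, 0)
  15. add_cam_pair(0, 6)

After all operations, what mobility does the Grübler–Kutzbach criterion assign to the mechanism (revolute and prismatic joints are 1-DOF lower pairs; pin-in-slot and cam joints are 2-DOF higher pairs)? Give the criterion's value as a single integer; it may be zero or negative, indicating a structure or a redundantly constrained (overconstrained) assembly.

(L,J1,J2)=(1,0,0); link0 fixed
link1: (2,0,0)
link2: (3,0,0)
C 0-2 [J2]: (3,0,1)
link3: (4,0,1)
link4: (5,0,1)
C 1-0 [J2]: (5,0,2)
P 4-2 [J1]: (5,1,2)
PS 3-1 [J2]: (5,1,3)
link5: (6,1,3)
P 0-5 [J1]: (6,2,3)
link6: (7,2,3)
link7: (8,2,3)
C 3-7 [J2]: (8,2,4)
R 7-0 [J1]: (8,3,4)
C 0-6 [J2]: (8,3,5)
Grübler: 3·7 − 2·3 − 5 = 10

M = 10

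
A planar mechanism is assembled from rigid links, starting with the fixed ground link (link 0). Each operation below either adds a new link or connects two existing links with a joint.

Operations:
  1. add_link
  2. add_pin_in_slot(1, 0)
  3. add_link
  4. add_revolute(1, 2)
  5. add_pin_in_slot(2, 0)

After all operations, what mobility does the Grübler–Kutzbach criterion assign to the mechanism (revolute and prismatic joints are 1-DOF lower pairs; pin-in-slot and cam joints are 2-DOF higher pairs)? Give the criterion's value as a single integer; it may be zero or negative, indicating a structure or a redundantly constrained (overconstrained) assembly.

ground; <1,0,0>
#1 <2,0,0>
PS:1↔0 J2 <2,0,1>
#2 <3,0,1>
R:1↔2 J1 <3,1,1>
PS:2↔0 J2 <3,1,2>
3×2 − 2×1 − 1×2 = 2

M = 2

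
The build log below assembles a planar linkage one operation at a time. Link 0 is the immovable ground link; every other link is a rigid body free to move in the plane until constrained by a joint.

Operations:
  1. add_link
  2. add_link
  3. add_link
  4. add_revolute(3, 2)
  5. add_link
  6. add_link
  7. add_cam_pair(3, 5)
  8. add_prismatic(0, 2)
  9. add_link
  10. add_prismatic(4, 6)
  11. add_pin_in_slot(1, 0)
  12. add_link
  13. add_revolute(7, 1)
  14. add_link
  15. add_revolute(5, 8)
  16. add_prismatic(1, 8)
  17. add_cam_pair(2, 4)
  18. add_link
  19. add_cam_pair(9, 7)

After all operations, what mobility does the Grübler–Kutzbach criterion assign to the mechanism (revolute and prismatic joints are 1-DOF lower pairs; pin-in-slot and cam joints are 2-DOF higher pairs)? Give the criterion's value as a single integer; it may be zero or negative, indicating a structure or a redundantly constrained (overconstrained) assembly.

[1;0;0] (link 0 is ground)
L+ [2;0;0]
L+ [3;0;0]
L+ [4;0;0]
R(3,2)∈J1 [4;1;0]
L+ [5;1;0]
L+ [6;1;0]
C(3,5)∈J2 [6;1;1]
P(0,2)∈J1 [6;2;1]
L+ [7;2;1]
P(4,6)∈J1 [7;3;1]
PS(1,0)∈J2 [7;3;2]
L+ [8;3;2]
R(7,1)∈J1 [8;4;2]
L+ [9;4;2]
R(5,8)∈J1 [9;5;2]
P(1,8)∈J1 [9;6;2]
C(2,4)∈J2 [9;6;3]
L+ [10;6;3]
C(9,7)∈J2 [10;6;4]
mobility = 27 − 12 − 4 = 11

M = 11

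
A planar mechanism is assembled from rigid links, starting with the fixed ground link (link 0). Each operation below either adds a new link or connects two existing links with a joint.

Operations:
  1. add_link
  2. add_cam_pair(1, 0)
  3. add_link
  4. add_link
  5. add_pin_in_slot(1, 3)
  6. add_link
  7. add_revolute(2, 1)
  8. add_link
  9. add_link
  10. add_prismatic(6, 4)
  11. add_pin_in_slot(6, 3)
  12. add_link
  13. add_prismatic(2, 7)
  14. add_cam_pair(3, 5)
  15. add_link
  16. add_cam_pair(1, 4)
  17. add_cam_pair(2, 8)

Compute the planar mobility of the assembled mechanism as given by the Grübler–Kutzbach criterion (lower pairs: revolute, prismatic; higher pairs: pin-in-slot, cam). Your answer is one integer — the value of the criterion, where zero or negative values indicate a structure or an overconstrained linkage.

link 0 = ground. State L|J1|J2 = 1|0|0
+link1  2|0|0
C(1,0) f=2→J2  2|0|1
+link2  3|0|1
+link3  4|0|1
PS(1,3) f=2→J2  4|0|2
+link4  5|0|2
R(2,1) f=1→J1  5|1|2
+link5  6|1|2
+link6  7|1|2
P(6,4) f=1→J1  7|2|2
PS(6,3) f=2→J2  7|2|3
+link7  8|2|3
P(2,7) f=1→J1  8|3|3
C(3,5) f=2→J2  8|3|4
+link8  9|3|4
C(1,4) f=2→J2  9|3|5
C(2,8) f=2→J2  9|3|6
M = 3(9−1)−2·3−6 = 24−6−6 = 12

M = 12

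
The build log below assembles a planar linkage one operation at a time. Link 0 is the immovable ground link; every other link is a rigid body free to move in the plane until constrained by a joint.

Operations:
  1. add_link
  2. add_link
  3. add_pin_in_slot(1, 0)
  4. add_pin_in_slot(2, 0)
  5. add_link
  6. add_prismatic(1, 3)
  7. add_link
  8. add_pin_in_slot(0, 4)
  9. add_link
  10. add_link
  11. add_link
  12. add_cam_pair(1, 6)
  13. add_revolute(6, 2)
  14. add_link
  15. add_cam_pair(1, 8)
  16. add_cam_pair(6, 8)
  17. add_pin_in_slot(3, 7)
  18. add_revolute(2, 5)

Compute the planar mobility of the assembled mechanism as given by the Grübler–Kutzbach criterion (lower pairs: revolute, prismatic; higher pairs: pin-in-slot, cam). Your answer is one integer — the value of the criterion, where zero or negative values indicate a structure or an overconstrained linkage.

M = 11

link 0 = ground. State L|J1|J2 = 1|0|0
+link1  2|0|0
+link2  3|0|0
PS(1,0) f=2→J2  3|0|1
PS(2,0) f=2→J2  3|0|2
+link3  4|0|2
P(1,3) f=1→J1  4|1|2
+link4  5|1|2
PS(0,4) f=2→J2  5|1|3
+link5  6|1|3
+link6  7|1|3
+link7  8|1|3
C(1,6) f=2→J2  8|1|4
R(6,2) f=1→J1  8|2|4
+link8  9|2|4
C(1,8) f=2→J2  9|2|5
C(6,8) f=2→J2  9|2|6
PS(3,7) f=2→J2  9|2|7
R(2,5) f=1→J1  9|3|7
M = 3(9−1)−2·3−7 = 24−6−7 = 11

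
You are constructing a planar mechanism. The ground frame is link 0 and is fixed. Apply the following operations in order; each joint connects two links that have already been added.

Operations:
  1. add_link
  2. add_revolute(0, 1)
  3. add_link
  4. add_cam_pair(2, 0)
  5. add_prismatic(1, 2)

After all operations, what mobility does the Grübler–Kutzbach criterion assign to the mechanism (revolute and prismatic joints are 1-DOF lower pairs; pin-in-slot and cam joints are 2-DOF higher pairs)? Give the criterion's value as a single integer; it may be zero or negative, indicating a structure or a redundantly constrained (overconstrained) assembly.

ground; <1,0,0>
#1 <2,0,0>
R:0↔1 J1 <2,1,0>
#2 <3,1,0>
C:2↔0 J2 <3,1,1>
P:1↔2 J1 <3,2,1>
3×2 − 2×2 − 1×1 = 1

M = 1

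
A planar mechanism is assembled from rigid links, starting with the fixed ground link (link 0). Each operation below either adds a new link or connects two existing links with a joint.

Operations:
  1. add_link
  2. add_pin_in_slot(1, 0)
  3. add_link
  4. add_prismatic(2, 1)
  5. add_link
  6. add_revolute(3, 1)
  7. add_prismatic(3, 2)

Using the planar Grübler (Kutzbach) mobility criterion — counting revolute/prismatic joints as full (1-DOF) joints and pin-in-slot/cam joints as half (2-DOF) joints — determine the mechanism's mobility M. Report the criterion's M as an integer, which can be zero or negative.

L=1 J1=0 J2=0
add link → L=2 J1=0 J2=0
PS@1,0 dof=2 J2 → L=2 J1=0 J2=1
add link → L=3 J1=0 J2=1
P@2,1 dof=1 J1 → L=3 J1=1 J2=1
add link → L=4 J1=1 J2=1
R@3,1 dof=1 J1 → L=4 J1=2 J2=1
P@3,2 dof=1 J1 → L=4 J1=3 J2=1
M=3(L−1)−2J1−J2=3·3−2·3−1=2

M = 2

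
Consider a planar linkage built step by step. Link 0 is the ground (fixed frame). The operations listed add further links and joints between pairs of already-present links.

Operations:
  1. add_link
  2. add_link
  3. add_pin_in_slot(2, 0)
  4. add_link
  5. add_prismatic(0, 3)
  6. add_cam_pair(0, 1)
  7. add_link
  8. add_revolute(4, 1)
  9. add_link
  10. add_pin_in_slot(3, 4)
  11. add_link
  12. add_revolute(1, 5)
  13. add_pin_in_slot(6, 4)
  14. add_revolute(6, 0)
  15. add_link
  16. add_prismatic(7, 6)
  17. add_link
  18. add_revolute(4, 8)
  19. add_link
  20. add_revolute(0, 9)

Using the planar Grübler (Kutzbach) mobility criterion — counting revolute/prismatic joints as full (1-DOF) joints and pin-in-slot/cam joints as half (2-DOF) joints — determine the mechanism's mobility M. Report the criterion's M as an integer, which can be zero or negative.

[1;0;0] (link 0 is ground)
L+ [2;0;0]
L+ [3;0;0]
PS(2,0)∈J2 [3;0;1]
L+ [4;0;1]
P(0,3)∈J1 [4;1;1]
C(0,1)∈J2 [4;1;2]
L+ [5;1;2]
R(4,1)∈J1 [5;2;2]
L+ [6;2;2]
PS(3,4)∈J2 [6;2;3]
L+ [7;2;3]
R(1,5)∈J1 [7;3;3]
PS(6,4)∈J2 [7;3;4]
R(6,0)∈J1 [7;4;4]
L+ [8;4;4]
P(7,6)∈J1 [8;5;4]
L+ [9;5;4]
R(4,8)∈J1 [9;6;4]
L+ [10;6;4]
R(0,9)∈J1 [10;7;4]
mobility = 27 − 14 − 4 = 9

M = 9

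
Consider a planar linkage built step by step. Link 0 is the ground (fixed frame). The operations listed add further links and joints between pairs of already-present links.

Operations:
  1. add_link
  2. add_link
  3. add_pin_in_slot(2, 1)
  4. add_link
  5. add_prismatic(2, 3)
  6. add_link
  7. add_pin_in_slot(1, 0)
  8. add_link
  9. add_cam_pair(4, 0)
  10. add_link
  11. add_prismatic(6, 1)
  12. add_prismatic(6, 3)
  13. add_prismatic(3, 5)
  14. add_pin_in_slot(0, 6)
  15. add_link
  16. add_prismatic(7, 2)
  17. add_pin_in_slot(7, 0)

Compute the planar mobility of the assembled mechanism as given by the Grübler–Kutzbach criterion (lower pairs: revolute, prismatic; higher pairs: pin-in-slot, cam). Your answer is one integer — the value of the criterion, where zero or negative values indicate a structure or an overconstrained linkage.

(L,J1,J2)=(1,0,0); link0 fixed
link1: (2,0,0)
link2: (3,0,0)
PS 2-1 [J2]: (3,0,1)
link3: (4,0,1)
P 2-3 [J1]: (4,1,1)
link4: (5,1,1)
PS 1-0 [J2]: (5,1,2)
link5: (6,1,2)
C 4-0 [J2]: (6,1,3)
link6: (7,1,3)
P 6-1 [J1]: (7,2,3)
P 6-3 [J1]: (7,3,3)
P 3-5 [J1]: (7,4,3)
PS 0-6 [J2]: (7,4,4)
link7: (8,4,4)
P 7-2 [J1]: (8,5,4)
PS 7-0 [J2]: (8,5,5)
Grübler: 3·7 − 2·5 − 5 = 6

M = 6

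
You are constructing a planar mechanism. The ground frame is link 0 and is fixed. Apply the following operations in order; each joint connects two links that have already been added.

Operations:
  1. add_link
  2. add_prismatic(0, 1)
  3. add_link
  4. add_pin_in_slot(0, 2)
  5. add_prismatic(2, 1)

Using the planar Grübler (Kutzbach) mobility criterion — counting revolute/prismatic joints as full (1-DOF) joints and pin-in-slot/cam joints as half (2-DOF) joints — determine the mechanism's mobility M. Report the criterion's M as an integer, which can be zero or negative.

link 0 = ground. State L|J1|J2 = 1|0|0
+link1  2|0|0
P(0,1) f=1→J1  2|1|0
+link2  3|1|0
PS(0,2) f=2→J2  3|1|1
P(2,1) f=1→J1  3|2|1
M = 3(3−1)−2·2−1 = 6−4−1 = 1

M = 1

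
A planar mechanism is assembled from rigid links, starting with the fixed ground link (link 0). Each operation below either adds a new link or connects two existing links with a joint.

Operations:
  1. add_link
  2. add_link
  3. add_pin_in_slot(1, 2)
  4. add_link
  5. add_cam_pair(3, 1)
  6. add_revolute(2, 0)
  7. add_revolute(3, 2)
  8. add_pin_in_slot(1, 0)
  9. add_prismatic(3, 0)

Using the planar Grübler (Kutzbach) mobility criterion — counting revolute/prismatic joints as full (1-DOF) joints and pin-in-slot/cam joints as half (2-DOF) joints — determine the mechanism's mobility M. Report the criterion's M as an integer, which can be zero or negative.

M = 0

L=1 J1=0 J2=0
add link → L=2 J1=0 J2=0
add link → L=3 J1=0 J2=0
PS@1,2 dof=2 J2 → L=3 J1=0 J2=1
add link → L=4 J1=0 J2=1
C@3,1 dof=2 J2 → L=4 J1=0 J2=2
R@2,0 dof=1 J1 → L=4 J1=1 J2=2
R@3,2 dof=1 J1 → L=4 J1=2 J2=2
PS@1,0 dof=2 J2 → L=4 J1=2 J2=3
P@3,0 dof=1 J1 → L=4 J1=3 J2=3
M=3(L−1)−2J1−J2=3·3−2·3−3=0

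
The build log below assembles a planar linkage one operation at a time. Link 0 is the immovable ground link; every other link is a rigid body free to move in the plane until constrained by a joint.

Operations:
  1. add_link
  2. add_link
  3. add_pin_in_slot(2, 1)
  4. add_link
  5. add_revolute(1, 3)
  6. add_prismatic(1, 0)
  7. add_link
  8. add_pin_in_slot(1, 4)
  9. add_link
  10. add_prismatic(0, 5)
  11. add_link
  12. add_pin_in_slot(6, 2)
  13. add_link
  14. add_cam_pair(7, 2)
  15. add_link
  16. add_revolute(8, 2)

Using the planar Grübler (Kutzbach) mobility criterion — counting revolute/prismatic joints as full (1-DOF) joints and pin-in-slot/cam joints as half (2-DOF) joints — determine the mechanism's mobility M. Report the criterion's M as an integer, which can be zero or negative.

M = 12

L=1 J1=0 J2=0
add link → L=2 J1=0 J2=0
add link → L=3 J1=0 J2=0
PS@2,1 dof=2 J2 → L=3 J1=0 J2=1
add link → L=4 J1=0 J2=1
R@1,3 dof=1 J1 → L=4 J1=1 J2=1
P@1,0 dof=1 J1 → L=4 J1=2 J2=1
add link → L=5 J1=2 J2=1
PS@1,4 dof=2 J2 → L=5 J1=2 J2=2
add link → L=6 J1=2 J2=2
P@0,5 dof=1 J1 → L=6 J1=3 J2=2
add link → L=7 J1=3 J2=2
PS@6,2 dof=2 J2 → L=7 J1=3 J2=3
add link → L=8 J1=3 J2=3
C@7,2 dof=2 J2 → L=8 J1=3 J2=4
add link → L=9 J1=3 J2=4
R@8,2 dof=1 J1 → L=9 J1=4 J2=4
M=3(L−1)−2J1−J2=3·8−2·4−4=12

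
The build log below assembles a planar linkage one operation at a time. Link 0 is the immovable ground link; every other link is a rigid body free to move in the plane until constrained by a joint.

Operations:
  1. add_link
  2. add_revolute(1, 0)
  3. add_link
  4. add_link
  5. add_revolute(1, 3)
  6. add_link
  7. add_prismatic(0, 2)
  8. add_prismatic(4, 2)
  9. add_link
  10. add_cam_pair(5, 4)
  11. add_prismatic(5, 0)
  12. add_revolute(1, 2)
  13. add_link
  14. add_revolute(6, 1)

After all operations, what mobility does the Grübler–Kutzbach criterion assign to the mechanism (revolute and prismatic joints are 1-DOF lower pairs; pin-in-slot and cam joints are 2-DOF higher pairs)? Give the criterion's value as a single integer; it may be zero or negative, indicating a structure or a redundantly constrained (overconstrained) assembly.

[1;0;0] (link 0 is ground)
L+ [2;0;0]
R(1,0)∈J1 [2;1;0]
L+ [3;1;0]
L+ [4;1;0]
R(1,3)∈J1 [4;2;0]
L+ [5;2;0]
P(0,2)∈J1 [5;3;0]
P(4,2)∈J1 [5;4;0]
L+ [6;4;0]
C(5,4)∈J2 [6;4;1]
P(5,0)∈J1 [6;5;1]
R(1,2)∈J1 [6;6;1]
L+ [7;6;1]
R(6,1)∈J1 [7;7;1]
mobility = 18 − 14 − 1 = 3

M = 3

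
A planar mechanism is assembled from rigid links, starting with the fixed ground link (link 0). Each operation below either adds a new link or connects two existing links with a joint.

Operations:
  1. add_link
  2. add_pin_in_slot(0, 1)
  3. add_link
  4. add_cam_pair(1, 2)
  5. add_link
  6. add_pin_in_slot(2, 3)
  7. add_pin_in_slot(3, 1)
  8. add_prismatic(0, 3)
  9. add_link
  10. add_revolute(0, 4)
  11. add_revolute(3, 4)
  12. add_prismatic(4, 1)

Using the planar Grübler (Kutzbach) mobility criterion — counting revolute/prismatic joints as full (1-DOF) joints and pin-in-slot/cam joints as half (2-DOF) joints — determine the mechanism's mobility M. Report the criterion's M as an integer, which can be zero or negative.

link 0 = ground. State L|J1|J2 = 1|0|0
+link1  2|0|0
PS(0,1) f=2→J2  2|0|1
+link2  3|0|1
C(1,2) f=2→J2  3|0|2
+link3  4|0|2
PS(2,3) f=2→J2  4|0|3
PS(3,1) f=2→J2  4|0|4
P(0,3) f=1→J1  4|1|4
+link4  5|1|4
R(0,4) f=1→J1  5|2|4
R(3,4) f=1→J1  5|3|4
P(4,1) f=1→J1  5|4|4
M = 3(5−1)−2·4−4 = 12−8−4 = 0

M = 0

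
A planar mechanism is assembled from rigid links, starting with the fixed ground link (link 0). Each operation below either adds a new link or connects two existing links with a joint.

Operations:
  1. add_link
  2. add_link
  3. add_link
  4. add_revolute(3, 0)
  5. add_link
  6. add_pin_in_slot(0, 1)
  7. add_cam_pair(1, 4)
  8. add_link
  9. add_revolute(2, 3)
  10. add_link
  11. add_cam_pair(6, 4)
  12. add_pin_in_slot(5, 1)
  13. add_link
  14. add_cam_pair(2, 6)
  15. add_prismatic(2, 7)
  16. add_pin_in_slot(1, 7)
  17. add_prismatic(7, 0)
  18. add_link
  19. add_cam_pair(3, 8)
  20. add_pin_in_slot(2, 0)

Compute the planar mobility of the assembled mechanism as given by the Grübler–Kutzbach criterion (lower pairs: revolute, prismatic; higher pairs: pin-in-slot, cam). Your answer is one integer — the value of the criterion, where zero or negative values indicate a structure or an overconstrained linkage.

link 0 = ground. State L|J1|J2 = 1|0|0
+link1  2|0|0
+link2  3|0|0
+link3  4|0|0
R(3,0) f=1→J1  4|1|0
+link4  5|1|0
PS(0,1) f=2→J2  5|1|1
C(1,4) f=2→J2  5|1|2
+link5  6|1|2
R(2,3) f=1→J1  6|2|2
+link6  7|2|2
C(6,4) f=2→J2  7|2|3
PS(5,1) f=2→J2  7|2|4
+link7  8|2|4
C(2,6) f=2→J2  8|2|5
P(2,7) f=1→J1  8|3|5
PS(1,7) f=2→J2  8|3|6
P(7,0) f=1→J1  8|4|6
+link8  9|4|6
C(3,8) f=2→J2  9|4|7
PS(2,0) f=2→J2  9|4|8
M = 3(9−1)−2·4−8 = 24−8−8 = 8

M = 8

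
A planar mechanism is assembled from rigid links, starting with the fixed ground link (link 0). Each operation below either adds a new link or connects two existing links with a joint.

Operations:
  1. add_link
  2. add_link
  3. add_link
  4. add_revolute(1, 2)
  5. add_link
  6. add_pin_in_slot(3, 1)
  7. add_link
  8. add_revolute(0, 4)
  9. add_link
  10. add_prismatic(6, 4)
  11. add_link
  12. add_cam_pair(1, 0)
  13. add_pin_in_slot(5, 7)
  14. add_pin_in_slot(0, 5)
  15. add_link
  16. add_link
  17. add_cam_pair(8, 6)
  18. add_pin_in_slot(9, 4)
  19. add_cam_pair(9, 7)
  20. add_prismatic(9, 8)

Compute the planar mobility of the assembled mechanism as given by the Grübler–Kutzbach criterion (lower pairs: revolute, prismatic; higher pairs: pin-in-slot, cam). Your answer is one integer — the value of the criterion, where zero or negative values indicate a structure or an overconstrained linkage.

M = 12

link 0 = ground. State L|J1|J2 = 1|0|0
+link1  2|0|0
+link2  3|0|0
+link3  4|0|0
R(1,2) f=1→J1  4|1|0
+link4  5|1|0
PS(3,1) f=2→J2  5|1|1
+link5  6|1|1
R(0,4) f=1→J1  6|2|1
+link6  7|2|1
P(6,4) f=1→J1  7|3|1
+link7  8|3|1
C(1,0) f=2→J2  8|3|2
PS(5,7) f=2→J2  8|3|3
PS(0,5) f=2→J2  8|3|4
+link8  9|3|4
+link9  10|3|4
C(8,6) f=2→J2  10|3|5
PS(9,4) f=2→J2  10|3|6
C(9,7) f=2→J2  10|3|7
P(9,8) f=1→J1  10|4|7
M = 3(10−1)−2·4−7 = 27−8−7 = 12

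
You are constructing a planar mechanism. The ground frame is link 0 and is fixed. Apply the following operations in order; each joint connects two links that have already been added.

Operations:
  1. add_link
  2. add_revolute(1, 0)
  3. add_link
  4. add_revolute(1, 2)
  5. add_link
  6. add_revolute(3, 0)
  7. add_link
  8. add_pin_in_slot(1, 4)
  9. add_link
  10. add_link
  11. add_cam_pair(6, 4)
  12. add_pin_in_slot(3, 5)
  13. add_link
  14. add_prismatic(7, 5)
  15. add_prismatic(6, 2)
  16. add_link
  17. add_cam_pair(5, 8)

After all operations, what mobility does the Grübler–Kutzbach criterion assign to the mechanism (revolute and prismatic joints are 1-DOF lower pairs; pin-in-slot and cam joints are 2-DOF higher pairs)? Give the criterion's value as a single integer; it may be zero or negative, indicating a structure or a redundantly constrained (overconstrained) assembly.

M = 10

ground; <1,0,0>
#1 <2,0,0>
R:1↔0 J1 <2,1,0>
#2 <3,1,0>
R:1↔2 J1 <3,2,0>
#3 <4,2,0>
R:3↔0 J1 <4,3,0>
#4 <5,3,0>
PS:1↔4 J2 <5,3,1>
#5 <6,3,1>
#6 <7,3,1>
C:6↔4 J2 <7,3,2>
PS:3↔5 J2 <7,3,3>
#7 <8,3,3>
P:7↔5 J1 <8,4,3>
P:6↔2 J1 <8,5,3>
#8 <9,5,3>
C:5↔8 J2 <9,5,4>
3×8 − 2×5 − 1×4 = 10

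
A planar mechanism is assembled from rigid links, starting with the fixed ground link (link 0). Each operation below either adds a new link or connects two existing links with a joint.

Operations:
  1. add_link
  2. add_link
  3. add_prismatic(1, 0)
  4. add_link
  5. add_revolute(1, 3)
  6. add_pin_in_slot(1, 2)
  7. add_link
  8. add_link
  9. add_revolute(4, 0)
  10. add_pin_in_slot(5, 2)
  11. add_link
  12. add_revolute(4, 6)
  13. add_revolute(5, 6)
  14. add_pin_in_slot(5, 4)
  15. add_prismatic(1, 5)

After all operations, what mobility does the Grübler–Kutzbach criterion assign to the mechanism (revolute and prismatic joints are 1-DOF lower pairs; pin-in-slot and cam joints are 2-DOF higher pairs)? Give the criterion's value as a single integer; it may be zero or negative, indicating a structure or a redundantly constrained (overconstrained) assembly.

M = 3

link 0 = ground. State L|J1|J2 = 1|0|0
+link1  2|0|0
+link2  3|0|0
P(1,0) f=1→J1  3|1|0
+link3  4|1|0
R(1,3) f=1→J1  4|2|0
PS(1,2) f=2→J2  4|2|1
+link4  5|2|1
+link5  6|2|1
R(4,0) f=1→J1  6|3|1
PS(5,2) f=2→J2  6|3|2
+link6  7|3|2
R(4,6) f=1→J1  7|4|2
R(5,6) f=1→J1  7|5|2
PS(5,4) f=2→J2  7|5|3
P(1,5) f=1→J1  7|6|3
M = 3(7−1)−2·6−3 = 18−12−3 = 3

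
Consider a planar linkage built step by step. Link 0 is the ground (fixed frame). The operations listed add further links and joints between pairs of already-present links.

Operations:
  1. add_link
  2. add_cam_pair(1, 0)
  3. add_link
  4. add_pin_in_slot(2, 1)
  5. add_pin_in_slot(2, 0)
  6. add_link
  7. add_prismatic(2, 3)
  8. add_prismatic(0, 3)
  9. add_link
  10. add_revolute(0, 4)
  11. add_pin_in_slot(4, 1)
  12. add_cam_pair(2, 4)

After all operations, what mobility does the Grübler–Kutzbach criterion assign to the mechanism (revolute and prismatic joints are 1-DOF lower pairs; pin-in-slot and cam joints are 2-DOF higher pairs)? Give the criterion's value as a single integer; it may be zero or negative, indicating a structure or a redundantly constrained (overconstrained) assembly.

[1;0;0] (link 0 is ground)
L+ [2;0;0]
C(1,0)∈J2 [2;0;1]
L+ [3;0;1]
PS(2,1)∈J2 [3;0;2]
PS(2,0)∈J2 [3;0;3]
L+ [4;0;3]
P(2,3)∈J1 [4;1;3]
P(0,3)∈J1 [4;2;3]
L+ [5;2;3]
R(0,4)∈J1 [5;3;3]
PS(4,1)∈J2 [5;3;4]
C(2,4)∈J2 [5;3;5]
mobility = 12 − 6 − 5 = 1

M = 1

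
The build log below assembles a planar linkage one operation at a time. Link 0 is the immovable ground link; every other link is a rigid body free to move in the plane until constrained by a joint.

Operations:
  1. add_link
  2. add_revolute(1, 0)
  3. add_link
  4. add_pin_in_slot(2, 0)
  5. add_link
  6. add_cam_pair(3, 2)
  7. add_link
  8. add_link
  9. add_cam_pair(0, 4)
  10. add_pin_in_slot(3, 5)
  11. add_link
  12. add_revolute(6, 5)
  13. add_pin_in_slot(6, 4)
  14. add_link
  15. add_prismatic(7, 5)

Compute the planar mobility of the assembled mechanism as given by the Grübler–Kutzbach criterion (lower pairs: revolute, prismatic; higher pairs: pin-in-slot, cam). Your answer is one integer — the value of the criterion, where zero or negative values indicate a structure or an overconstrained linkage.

M = 10

[1;0;0] (link 0 is ground)
L+ [2;0;0]
R(1,0)∈J1 [2;1;0]
L+ [3;1;0]
PS(2,0)∈J2 [3;1;1]
L+ [4;1;1]
C(3,2)∈J2 [4;1;2]
L+ [5;1;2]
L+ [6;1;2]
C(0,4)∈J2 [6;1;3]
PS(3,5)∈J2 [6;1;4]
L+ [7;1;4]
R(6,5)∈J1 [7;2;4]
PS(6,4)∈J2 [7;2;5]
L+ [8;2;5]
P(7,5)∈J1 [8;3;5]
mobility = 21 − 6 − 5 = 10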